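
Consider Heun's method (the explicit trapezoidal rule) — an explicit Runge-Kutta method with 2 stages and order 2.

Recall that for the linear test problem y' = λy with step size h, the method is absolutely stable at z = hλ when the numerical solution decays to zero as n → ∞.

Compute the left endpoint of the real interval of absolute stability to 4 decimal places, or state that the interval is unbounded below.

z* = -2.0000.

With y'=λy (z=hλ):
  order 2, 2-stage ⇒ R(z)=1+z+z^2/2
  (e.g. R(-0.71)=0.54205, |R|=0.54205)

Solve |R(x)|<1 on ℝ⁻.
x=-0.71: |R|=0.5421
|R(-2.25)|=1.2812 |R(-0.85)|=0.5112 |R(-0.55)|=0.6013
Bisect:
  x_lo=-2.7195 |R|=1.9784  x_hi=-0.2113 |R|=0.8110
  mid=-1.46543 |R|=0.60831 →hi
  mid=-2.09249 |R|=1.09677 →lo
  mid=-1.77896 |R|=0.80339 →hi
  mid=-1.93572 |R|=0.93779 →hi
  mid=-2.01411 |R|=1.01421 →lo
  mid=-1.97492 |R|=0.97523 →hi
  mid=-1.99451 |R|=0.99453 →hi
  mid=-2.00431 |R|=1.00432 →lo
  mid=-1.99941 |R|=0.99941 →hi
  ...
  [-2.00002,-1.99987] ⇒ x*=-2.0000
Stable set (-2.0000, 0).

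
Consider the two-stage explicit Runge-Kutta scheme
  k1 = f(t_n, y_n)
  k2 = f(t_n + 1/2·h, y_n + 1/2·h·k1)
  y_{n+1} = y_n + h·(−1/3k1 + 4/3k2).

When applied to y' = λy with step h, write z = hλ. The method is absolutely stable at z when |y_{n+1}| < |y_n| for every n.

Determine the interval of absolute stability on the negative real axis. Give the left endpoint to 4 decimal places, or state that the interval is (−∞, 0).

Set f=λy, z=hλ:
  k1=λy_n ⇒ h·k1=z·y_n;  k2=λ(1+1/2z)y_n ⇒ h·k2=z(1+1/2z)y_n
  y_{n+1}/y_n = 1 − 1/3z + 4/3z(1+1/2z) = 1 + z + 2/3z²
  R(z) = 1 + z + 2/3z².

Need |R(x)|<1, x<0.
x=-1.17: |R|=0.7426
R=1: x+2/3x²=0 ⇒ x=−3/2=-1.5000; min R=1−1/(4·2/3)=0.6250>−1
Confirm numerically:
  x=-1.452: |R|=0.95354 <1
  x=-1.012: |R|=0.67076 <1
  x=-0.960: |R|=0.65440 <1
  x=-2.049: |R|=1.74993 >1
  x=-1.829: |R|=1.40116 >1
  x=-1.812: |R|=1.37690 >1
Stable set (-1.5000, 0).

z∈(-1.5000,0).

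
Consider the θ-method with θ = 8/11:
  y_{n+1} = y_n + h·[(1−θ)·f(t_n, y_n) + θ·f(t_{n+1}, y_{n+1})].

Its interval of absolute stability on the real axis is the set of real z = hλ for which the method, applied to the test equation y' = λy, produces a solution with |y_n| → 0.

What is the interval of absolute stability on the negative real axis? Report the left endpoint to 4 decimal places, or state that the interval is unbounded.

unbounded; (−∞, 0).

Test eqn y'=λy, z=hλ:
  y_{n+1} = y_n + z·[3/11·y_n + 8/11·y_{n+1}] ⇒ (1 − 8/11z)y_{n+1} = (1 + 3/11z)y_n
  R(z) = (1 + 3/11z)/(1 − 8/11z).

Solve |R(x)|<1 on ℝ⁻.
x=-1.11: |R|=0.3858
x=-2: |R|=0.1852
x=-10: |R|=0.2088
x=-100: |R|=0.3564
θ=8/11≥1/2 ⇒ |1+3/11x|<|1−8/11x| ∀x<0 ⇒ interval (−∞,0).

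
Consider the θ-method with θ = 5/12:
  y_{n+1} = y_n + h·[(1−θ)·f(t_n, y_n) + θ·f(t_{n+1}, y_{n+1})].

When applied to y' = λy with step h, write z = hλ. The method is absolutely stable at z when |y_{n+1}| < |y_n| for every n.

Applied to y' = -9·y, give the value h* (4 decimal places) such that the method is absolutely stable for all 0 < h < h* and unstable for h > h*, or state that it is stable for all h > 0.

On y'=λy, z=hλ:
  y_{n+1} = y_n + z·[7/12·y_n + 5/12·y_{n+1}] ⇒ (1 − 5/12z)y_{n+1} = (1 + 7/12z)y_n
  so R(z) = (1 + 7/12z)/(1 − 5/12z).

Boundary: |R(x)|=1, x<0.
x=-0.83: |R|=0.3833
R=−1: 1+7/12x = −1+5/12x ⇒ -1/6x=2 ⇒ x=2/(-1/6)=-12.0000
Confirm numerically:
  x=-8.432: |R|=0.86824 <1
  x=-8.281: |R|=0.86072 <1
  x=-8.062: |R|=0.84944 <1
  x=-7.604: |R|=0.82423 <1
  x=-12.542: |R|=1.01451 >1
  x=-12.169: |R|=1.00464 >1
  x=-12.116: |R|=1.00320 >1
Stable set (-12.0000, 0).

(-12.0000,0); λ=-9 ⇒ h* = (12)/9 = 1.3333.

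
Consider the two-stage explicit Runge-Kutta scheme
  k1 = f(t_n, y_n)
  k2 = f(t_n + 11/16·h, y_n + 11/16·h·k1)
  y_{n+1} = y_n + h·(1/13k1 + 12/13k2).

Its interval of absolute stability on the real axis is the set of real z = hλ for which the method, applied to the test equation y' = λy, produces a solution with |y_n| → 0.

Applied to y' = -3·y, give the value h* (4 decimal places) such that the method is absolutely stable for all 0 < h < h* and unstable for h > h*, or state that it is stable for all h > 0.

Test eqn y'=λy, z=hλ:
  k1=λy_n ⇒ h·k1=z·y_n;  k2=λ(1+11/16z)y_n ⇒ h·k2=z(1+11/16z)y_n
  y_{n+1}/y_n = 1 + 1/13z + 12/13z(1+11/16z) = 1 + z + 33/52z²
  ⇒ R(z) = 1 + z + 33/52z².

Need |R(x)|<1, x<0.
x=-0.56: |R|=0.6390
R=1: x+33/52x²=0 ⇒ x=−52/33=-1.5758; min R=1−1/(4·33/52)=0.6061>−1
Confirm numerically:
  x=-1.146: |R|=0.68745 <1
  x=-0.834: |R|=0.60741 <1
  x=-0.672: |R|=0.61458 <1
  x=-2.102: |R|=1.70199 >1
  x=-1.965: |R|=1.48539 >1
  x=-1.615: |R|=1.04022 >1
So |R|<1 on (-1.5758, 0).

(-1.5758,0); λ=-3 ⇒ h* = (52/33)/3 = 0.5253.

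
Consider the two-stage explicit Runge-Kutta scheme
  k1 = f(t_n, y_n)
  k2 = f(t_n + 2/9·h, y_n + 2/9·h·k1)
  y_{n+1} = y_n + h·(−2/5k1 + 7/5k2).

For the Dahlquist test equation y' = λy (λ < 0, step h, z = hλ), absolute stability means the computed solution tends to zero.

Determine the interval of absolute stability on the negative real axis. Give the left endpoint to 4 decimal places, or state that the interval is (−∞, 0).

(-3.2143, 0).

On y'=λy, z=hλ:
  k1=λy_n ⇒ h·k1=z·y_n;  k2=λ(1+2/9z)y_n ⇒ h·k2=z(1+2/9z)y_n
  y_{n+1}/y_n = 1 − 2/5z + 7/5z(1+2/9z) = 1 + z + 14/45z²
  so R(z) = 1 + z + 14/45z².

Find x<0 with |R(x)|<1.
x=-1.64: |R|=0.1968
R=1: x+14/45x²=0 ⇒ x=−45/14=-3.2143; min R=1−1/(4·14/45)=0.1964>−1
Confirm numerically:
  x=-3.123: |R|=0.91131 <1
  x=-2.991: |R|=0.79223 <1
  x=-2.306: |R|=0.34838 <1
  x=-2.217: |R|=0.31214 <1
  x=-3.723: |R|=1.58923 >1
  x=-3.522: |R|=1.33717 >1
  x=-3.358: |R|=1.15014 >1
Interval (-3.2143, 0).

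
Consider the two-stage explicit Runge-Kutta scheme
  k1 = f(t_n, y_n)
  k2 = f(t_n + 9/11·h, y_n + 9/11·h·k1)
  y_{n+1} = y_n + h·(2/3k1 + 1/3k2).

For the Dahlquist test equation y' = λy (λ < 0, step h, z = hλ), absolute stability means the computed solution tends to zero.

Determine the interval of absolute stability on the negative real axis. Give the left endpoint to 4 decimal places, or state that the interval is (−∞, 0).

z∈(-3.6667,0).

On y'=λy, z=hλ:
  k1=λy_n ⇒ h·k1=z·y_n;  k2=λ(1+9/11z)y_n ⇒ h·k2=z(1+9/11z)y_n
  y_{n+1}/y_n = 1 + 2/3z + 1/3z(1+9/11z) = 1 + z + 3/11z²
  ⇒ R(z) = 1 + z + 3/11z².

Need |R(x)|<1, x<0.
x=-1.69: |R|=0.0889
R=1: x+3/11x²=0 ⇒ x=−11/3=-3.6667; min R=1−1/(4·3/11)=0.0833>−1
Confirm numerically:
  x=-2.807: |R|=0.34189 <1
  x=-2.412: |R|=0.17466 <1
  x=-2.273: |R|=0.13605 <1
  x=-1.483: |R|=0.11681 <1
  x=-4.002: |R|=1.36600 >1
  x=-3.878: |R|=1.22351 >1
  x=-3.695: |R|=1.02855 >1
Interval (-3.6667, 0).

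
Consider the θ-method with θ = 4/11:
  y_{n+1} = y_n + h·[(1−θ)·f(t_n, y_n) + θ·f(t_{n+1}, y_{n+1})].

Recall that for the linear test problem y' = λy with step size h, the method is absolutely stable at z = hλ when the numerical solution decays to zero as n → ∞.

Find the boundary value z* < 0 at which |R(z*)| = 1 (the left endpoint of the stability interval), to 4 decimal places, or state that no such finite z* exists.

left endpoint -7.3333.

Test eqn y'=λy, z=hλ:
  y_{n+1} = y_n + z·[7/11·y_n + 4/11·y_{n+1}] ⇒ (1 − 4/11z)y_{n+1} = (1 + 7/11z)y_n
  ⇒ R(z) = (1 + 7/11z)/(1 − 4/11z).

Solve |R(x)|<1 on ℝ⁻.
x=-0.85: |R|=0.3507
R=−1: 1+7/11x = −1+4/11x ⇒ -3/11x=2 ⇒ x=2/(-3/11)=-7.3333
Confirm numerically:
  x=-5.891: |R|=0.87481 <1
  x=-5.310: |R|=0.81172 <1
  x=-4.068: |R|=0.64080 <1
  x=-3.989: |R|=0.62780 <1
  x=-7.872: |R|=1.03803 >1
  x=-7.822: |R|=1.03467 >1
So |R|<1 on (-7.3333, 0).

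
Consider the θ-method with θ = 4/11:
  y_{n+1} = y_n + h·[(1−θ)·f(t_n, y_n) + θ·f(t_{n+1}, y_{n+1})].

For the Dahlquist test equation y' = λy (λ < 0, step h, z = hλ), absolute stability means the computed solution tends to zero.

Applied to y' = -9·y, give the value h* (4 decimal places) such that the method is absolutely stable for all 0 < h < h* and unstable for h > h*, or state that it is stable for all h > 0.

(-7.3333,0); λ=-9 ⇒ h* = (22/3)/9 = 0.8148.

Test eqn y'=λy, z=hλ:
  y_{n+1} = y_n + z·[7/11·y_n + 4/11·y_{n+1}] ⇒ (1 − 4/11z)y_{n+1} = (1 + 7/11z)y_n
  ⇒ R(z) = (1 + 7/11z)/(1 − 4/11z).

Boundary: |R(x)|=1, x<0.
x=-1.39: |R|=0.0767
R=−1: 1+7/11x = −1+4/11x ⇒ -3/11x=2 ⇒ x=2/(-3/11)=-7.3333
Confirm numerically:
  x=-5.568: |R|=0.84083 <1
  x=-5.476: |R|=0.83066 <1
  x=-3.271: |R|=0.49398 <1
  x=-3.113: |R|=0.46013 <1
  x=-7.671: |R|=1.02430 >1
  x=-7.574: |R|=1.01748 >1
  x=-7.395: |R|=1.00456 >1
Stable set (-7.3333, 0).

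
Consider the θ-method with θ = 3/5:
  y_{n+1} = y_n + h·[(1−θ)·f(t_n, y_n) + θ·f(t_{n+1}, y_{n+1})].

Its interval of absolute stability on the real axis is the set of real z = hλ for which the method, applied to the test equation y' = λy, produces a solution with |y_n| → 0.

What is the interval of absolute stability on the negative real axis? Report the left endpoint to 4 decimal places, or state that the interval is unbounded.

interval (−∞, 0).

Set f=λy, z=hλ:
  y_{n+1} = y_n + z·[2/5·y_n + 3/5·y_{n+1}] ⇒ (1 − 3/5z)y_{n+1} = (1 + 2/5z)y_n
  R(z) = (1 + 2/5z)/(1 − 3/5z).

Boundary: |R(x)|=1, x<0.
x=-0.4: |R|=0.6774
x=-2: |R|=0.0909
x=-10: |R|=0.4286
x=-100: |R|=0.6393
θ=3/5≥1/2 ⇒ |1+2/5x|<|1−3/5x| ∀x<0 ⇒ stable on all of ℝ⁻.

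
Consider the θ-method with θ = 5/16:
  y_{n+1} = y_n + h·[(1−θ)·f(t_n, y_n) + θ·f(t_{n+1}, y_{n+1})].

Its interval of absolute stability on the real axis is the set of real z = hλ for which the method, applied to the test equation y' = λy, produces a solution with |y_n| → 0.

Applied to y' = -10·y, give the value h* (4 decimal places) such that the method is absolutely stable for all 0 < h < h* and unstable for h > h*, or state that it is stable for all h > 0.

With y'=λy (z=hλ):
  y_{n+1} = y_n + z·[11/16·y_n + 5/16·y_{n+1}] ⇒ (1 − 5/16z)y_{n+1} = (1 + 11/16z)y_n
  Hence R(z) = (1 + 11/16z)/(1 − 5/16z).

Boundary: |R(x)|=1, x<0.
x=-0.8: |R|=0.3600
R=−1: 1+11/16x = −1+5/16x ⇒ -3/8x=2 ⇒ x=2/(-3/8)=-5.3333
Confirm numerically:
  x=-4.948: |R|=0.94325 <1
  x=-2.690: |R|=0.46146 <1
  x=-2.420: |R|=0.37794 <1
  x=-5.709: |R|=1.05060 >1
  x=-5.454: |R|=1.01673 >1
  x=-5.427: |R|=1.01303 >1
Interval (-5.3333, 0).

(-5.3333,0); λ=-10 ⇒ h* = (16/3)/10 = 0.5333.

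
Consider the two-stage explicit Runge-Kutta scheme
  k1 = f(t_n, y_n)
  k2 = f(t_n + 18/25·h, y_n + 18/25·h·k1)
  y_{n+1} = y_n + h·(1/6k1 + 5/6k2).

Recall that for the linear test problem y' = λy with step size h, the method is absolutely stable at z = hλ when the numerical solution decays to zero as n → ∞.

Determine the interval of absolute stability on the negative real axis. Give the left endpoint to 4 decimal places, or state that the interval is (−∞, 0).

With y'=λy (z=hλ):
  k1=λy_n ⇒ h·k1=z·y_n;  k2=λ(1+18/25z)y_n ⇒ h·k2=z(1+18/25z)y_n
  y_{n+1}/y_n = 1 + 1/6z + 5/6z(1+18/25z) = 1 + z + 3/5z²
  R(z) = 1 + z + 3/5z².

Need |R(x)|<1, x<0.
x=-1.41: |R|=0.7829
R=1: x+3/5x²=0 ⇒ x=−5/3=-1.6667; min R=1−1/(4·3/5)=0.5833>−1
Confirm numerically:
  x=-1.224: |R|=0.67491 <1
  x=-1.156: |R|=0.64580 <1
  x=-0.747: |R|=0.58781 <1
  x=-0.696: |R|=0.59465 <1
  x=-2.250: |R|=1.78750 >1
  x=-1.999: |R|=1.39860 >1
  x=-1.866: |R|=1.22317 >1
So |R|<1 on (-1.6667, 0).

z∈(-1.6667,0).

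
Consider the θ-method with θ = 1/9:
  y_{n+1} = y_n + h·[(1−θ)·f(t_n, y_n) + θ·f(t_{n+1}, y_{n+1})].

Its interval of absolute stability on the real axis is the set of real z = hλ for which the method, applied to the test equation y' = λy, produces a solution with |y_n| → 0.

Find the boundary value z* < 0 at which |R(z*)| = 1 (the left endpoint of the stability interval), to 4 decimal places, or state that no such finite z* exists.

left endpoint -2.5714.

Set f=λy, z=hλ:
  y_{n+1} = y_n + z·[8/9·y_n + 1/9·y_{n+1}] ⇒ (1 − 1/9z)y_{n+1} = (1 + 8/9z)y_n
  ⇒ R(z) = (1 + 8/9z)/(1 − 1/9z).

Solve |R(x)|<1 on ℝ⁻.
x=-0.52: |R|=0.5084
R=−1: 1+8/9x = −1+1/9x ⇒ -7/9x=2 ⇒ x=2/(-7/9)=-2.5714
Confirm numerically:
  x=-2.489: |R|=0.94978 <1
  x=-1.783: |R|=0.48818 <1
  x=-1.559: |R|=0.32882 <1
  x=-1.265: |R|=0.10911 <1
  x=-2.965: |R|=1.23025 >1
  x=-2.861: |R|=1.17090 >1
  x=-2.856: |R|=1.16802 >1
So |R|<1 on (-2.5714, 0).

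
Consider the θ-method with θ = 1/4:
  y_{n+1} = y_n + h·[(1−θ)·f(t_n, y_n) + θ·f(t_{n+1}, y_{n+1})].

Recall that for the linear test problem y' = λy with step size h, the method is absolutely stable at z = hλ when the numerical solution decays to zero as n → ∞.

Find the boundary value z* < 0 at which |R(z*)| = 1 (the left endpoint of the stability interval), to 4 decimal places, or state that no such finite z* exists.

z* = -4.0000.

With y'=λy (z=hλ):
  y_{n+1} = y_n + z·[3/4·y_n + 1/4·y_{n+1}] ⇒ (1 − 1/4z)y_{n+1} = (1 + 3/4z)y_n
  so R(z) = (1 + 3/4z)/(1 − 1/4z).

Solve |R(x)|<1 on ℝ⁻.
x=-1.27: |R|=0.0361
R=−1: 1+3/4x = −1+1/4x ⇒ -1/2x=2 ⇒ x=2/(-1/2)=-4.0000
Confirm numerically:
  x=-3.887: |R|=0.97135 <1
  x=-2.876: |R|=0.67307 <1
  x=-2.828: |R|=0.65671 <1
  x=-1.958: |R|=0.31454 <1
  x=-4.530: |R|=1.12427 >1
  x=-4.402: |R|=1.09569 >1
  x=-4.089: |R|=1.02201 >1
So |R|<1 on (-4.0000, 0).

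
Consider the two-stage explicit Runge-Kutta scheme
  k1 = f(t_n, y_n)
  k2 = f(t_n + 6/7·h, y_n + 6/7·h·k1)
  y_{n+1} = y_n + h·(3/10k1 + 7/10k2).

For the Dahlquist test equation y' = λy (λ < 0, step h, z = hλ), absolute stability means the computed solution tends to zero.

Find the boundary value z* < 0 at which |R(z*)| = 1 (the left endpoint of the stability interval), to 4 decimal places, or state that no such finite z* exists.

On y'=λy, z=hλ:
  k1=λy_n ⇒ h·k1=z·y_n;  k2=λ(1+6/7z)y_n ⇒ h·k2=z(1+6/7z)y_n
  y_{n+1}/y_n = 1 + 3/10z + 7/10z(1+6/7z) = 1 + z + 3/5z²
  R(z) = 1 + z + 3/5z².

Boundary: |R(x)|=1, x<0.
x=-0.42: |R|=0.6858
R=1: x+3/5x²=0 ⇒ x=−5/3=-1.6667; min R=1−1/(4·3/5)=0.5833>−1
Confirm numerically:
  x=-1.476: |R|=0.83115 <1
  x=-1.440: |R|=0.80416 <1
  x=-1.203: |R|=0.66533 <1
  x=-0.881: |R|=0.58470 <1
  x=-2.241: |R|=1.77225 >1
  x=-2.008: |R|=1.41124 >1
  x=-1.937: |R|=1.31418 >1
So |R|<1 on (-1.6667, 0).

left endpoint -1.6667.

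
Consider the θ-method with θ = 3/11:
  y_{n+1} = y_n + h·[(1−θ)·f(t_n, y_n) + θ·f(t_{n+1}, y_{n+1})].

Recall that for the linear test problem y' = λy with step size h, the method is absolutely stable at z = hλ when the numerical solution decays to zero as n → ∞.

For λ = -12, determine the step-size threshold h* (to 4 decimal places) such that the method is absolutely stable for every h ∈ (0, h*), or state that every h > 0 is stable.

Test eqn y'=λy, z=hλ:
  y_{n+1} = y_n + z·[8/11·y_n + 3/11·y_{n+1}] ⇒ (1 − 3/11z)y_{n+1} = (1 + 8/11z)y_n
  ⇒ R(z) = (1 + 8/11z)/(1 − 3/11z).

Need |R(x)|<1, x<0.
x=-1.39: |R|=0.0079
R=−1: 1+8/11x = −1+3/11x ⇒ -5/11x=2 ⇒ x=2/(-5/11)=-4.4000
Confirm numerically:
  x=-4.175: |R|=0.95218 <1
  x=-3.973: |R|=0.90685 <1
  x=-2.605: |R|=0.52299 <1
  x=-2.294: |R|=0.41114 <1
  x=-4.978: |R|=1.11144 >1
  x=-4.790: |R|=1.07686 >1
Interval (-4.4000, 0).

(-4.4000,0); λ=-12 ⇒ h* = (22/5)/12 = 0.3667.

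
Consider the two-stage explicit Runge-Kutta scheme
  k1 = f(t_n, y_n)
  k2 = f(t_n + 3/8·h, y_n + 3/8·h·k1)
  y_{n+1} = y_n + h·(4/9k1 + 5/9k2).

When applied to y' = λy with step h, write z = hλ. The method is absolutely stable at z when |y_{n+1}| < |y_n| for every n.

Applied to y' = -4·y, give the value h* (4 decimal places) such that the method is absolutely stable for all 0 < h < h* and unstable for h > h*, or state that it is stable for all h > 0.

With y'=λy (z=hλ):
  k1=λy_n ⇒ h·k1=z·y_n;  k2=λ(1+3/8z)y_n ⇒ h·k2=z(1+3/8z)y_n
  y_{n+1}/y_n = 1 + 4/9z + 5/9z(1+3/8z) = 1 + z + 5/24z²
  R(z) = 1 + z + 5/24z².

Find x<0 with |R(x)|<1.
x=-1.48: |R|=0.0237
R=1: x+5/24x²=0 ⇒ x=−24/5=-4.8000; min R=1−1/(4·5/24)=-0.2000>−1
Confirm numerically:
  x=-4.379: |R|=0.61593 <1
  x=-4.004: |R|=0.33600 <1
  x=-3.095: |R|=0.09937 <1
  x=-5.358: |R|=1.62287 >1
  x=-5.135: |R|=1.35838 >1
  x=-4.902: |R|=1.10417 >1
Stable set (-4.8000, 0).

(-4.8000,0); λ=-4 ⇒ h* = (24/5)/4 = 1.2000.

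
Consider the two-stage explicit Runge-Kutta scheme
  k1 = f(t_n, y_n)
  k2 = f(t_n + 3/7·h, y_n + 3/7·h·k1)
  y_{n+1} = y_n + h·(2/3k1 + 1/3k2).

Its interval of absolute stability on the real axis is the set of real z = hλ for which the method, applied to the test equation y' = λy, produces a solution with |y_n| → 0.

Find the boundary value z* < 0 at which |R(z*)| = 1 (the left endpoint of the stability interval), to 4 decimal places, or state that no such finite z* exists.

Set f=λy, z=hλ:
  k1=λy_n ⇒ h·k1=z·y_n;  k2=λ(1+3/7z)y_n ⇒ h·k2=z(1+3/7z)y_n
  y_{n+1}/y_n = 1 + 2/3z + 1/3z(1+3/7z) = 1 + z + 1/7z²
  ⇒ R(z) = 1 + z + 1/7z².

Solve |R(x)|<1 on ℝ⁻.
x=-1.26: |R|=0.0332
R=1: x+1/7x²=0 ⇒ x=−7=-7.0000; min R=1−1/(4·1/7)=-0.7500>−1
Confirm numerically:
  x=-6.741: |R|=0.75058 <1
  x=-5.603: |R|=0.11820 <1
  x=-3.496: |R|=0.75000 <1
  x=-3.018: |R|=0.71681 <1
  x=-7.492: |R|=1.52658 >1
  x=-7.312: |R|=1.32591 >1
Interval (-7.0000, 0).

z* = -7.0000.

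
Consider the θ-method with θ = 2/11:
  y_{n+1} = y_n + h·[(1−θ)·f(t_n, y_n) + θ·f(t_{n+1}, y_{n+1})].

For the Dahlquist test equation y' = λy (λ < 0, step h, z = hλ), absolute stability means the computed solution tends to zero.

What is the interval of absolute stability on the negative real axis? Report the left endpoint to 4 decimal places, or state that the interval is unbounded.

z∈(-3.1429,0).

Test eqn y'=λy, z=hλ:
  y_{n+1} = y_n + z·[9/11·y_n + 2/11·y_{n+1}] ⇒ (1 − 2/11z)y_{n+1} = (1 + 9/11z)y_n
  so R(z) = (1 + 9/11z)/(1 − 2/11z).

Boundary: |R(x)|=1, x<0.
x=-0.63: |R|=0.4347
R=−1: 1+9/11x = −1+2/11x ⇒ -7/11x=2 ⇒ x=2/(-7/11)=-3.1429
Confirm numerically:
  x=-2.851: |R|=0.87768 <1
  x=-2.842: |R|=0.87377 <1
  x=-2.734: |R|=0.82621 <1
  x=-1.783: |R|=0.34649 <1
  x=-3.655: |R|=1.19579 >1
  x=-3.251: |R|=1.04325 >1
So |R|<1 on (-3.1429, 0).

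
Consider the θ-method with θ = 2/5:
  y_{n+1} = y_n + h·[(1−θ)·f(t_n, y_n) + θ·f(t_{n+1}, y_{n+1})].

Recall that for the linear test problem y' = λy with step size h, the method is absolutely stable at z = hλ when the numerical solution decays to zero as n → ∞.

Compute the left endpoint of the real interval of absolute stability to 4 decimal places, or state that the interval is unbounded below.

With y'=λy (z=hλ):
  y_{n+1} = y_n + z·[3/5·y_n + 2/5·y_{n+1}] ⇒ (1 − 2/5z)y_{n+1} = (1 + 3/5z)y_n
  R(z) = (1 + 3/5z)/(1 − 2/5z).

Need |R(x)|<1, x<0.
x=-1.05: |R|=0.2606
R=−1: 1+3/5x = −1+2/5x ⇒ -1/5x=2 ⇒ x=2/(-1/5)=-10.0000
Confirm numerically:
  x=-6.347: |R|=0.79355 <1
  x=-4.127: |R|=0.55689 <1
  x=-4.123: |R|=0.55632 <1
  x=-10.324: |R|=1.01263 >1
  x=-10.238: |R|=1.00934 >1
Interval (-10.0000, 0).

z* = -10.0000.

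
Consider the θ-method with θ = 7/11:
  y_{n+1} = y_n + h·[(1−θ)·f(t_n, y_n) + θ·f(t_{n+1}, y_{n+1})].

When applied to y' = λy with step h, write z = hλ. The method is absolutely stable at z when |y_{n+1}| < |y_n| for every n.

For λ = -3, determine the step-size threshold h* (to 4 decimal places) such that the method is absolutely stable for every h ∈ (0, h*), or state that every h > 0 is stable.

(−∞, 0) — no finite endpoint. Any h>0 works for λ=-3.

Set f=λy, z=hλ:
  y_{n+1} = y_n + z·[4/11·y_n + 7/11·y_{n+1}] ⇒ (1 − 7/11z)y_{n+1} = (1 + 4/11z)y_n
  Hence R(z) = (1 + 4/11z)/(1 − 7/11z).

Solve |R(x)|<1 on ℝ⁻.
x=-0.7: |R|=0.5157
x=-2: |R|=0.1200
x=-10: |R|=0.3580
x=-100: |R|=0.5471
θ=7/11≥1/2 ⇒ |1+4/11x|<|1−7/11x| ∀x<0 ⇒ stable on all of ℝ⁻.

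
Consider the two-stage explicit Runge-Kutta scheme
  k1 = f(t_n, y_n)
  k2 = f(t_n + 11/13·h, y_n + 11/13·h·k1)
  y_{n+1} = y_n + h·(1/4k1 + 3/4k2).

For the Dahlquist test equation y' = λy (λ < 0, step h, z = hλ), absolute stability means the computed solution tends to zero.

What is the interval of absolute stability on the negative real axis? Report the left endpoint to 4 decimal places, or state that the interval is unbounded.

z∈(-1.5758,0).

Set f=λy, z=hλ:
  k1=λy_n ⇒ h·k1=z·y_n;  k2=λ(1+11/13z)y_n ⇒ h·k2=z(1+11/13z)y_n
  y_{n+1}/y_n = 1 + 1/4z + 3/4z(1+11/13z) = 1 + z + 33/52z²
  ⇒ R(z) = 1 + z + 33/52z².

Solve |R(x)|<1 on ℝ⁻.
x=-0.48: |R|=0.6662
R=1: x+33/52x²=0 ⇒ x=−52/33=-1.5758; min R=1−1/(4·33/52)=0.6061>−1
Confirm numerically:
  x=-1.544: |R|=0.96888 <1
  x=-1.387: |R|=0.83385 <1
  x=-0.737: |R|=0.60770 <1
  x=-2.158: |R|=1.79738 >1
  x=-1.906: |R|=1.39945 >1
Interval (-1.5758, 0).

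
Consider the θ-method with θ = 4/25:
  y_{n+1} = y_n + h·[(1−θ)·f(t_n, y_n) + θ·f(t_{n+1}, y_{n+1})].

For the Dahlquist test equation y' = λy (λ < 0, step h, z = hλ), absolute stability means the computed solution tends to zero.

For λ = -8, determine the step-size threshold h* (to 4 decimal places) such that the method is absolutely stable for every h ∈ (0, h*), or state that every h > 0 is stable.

With y'=λy (z=hλ):
  y_{n+1} = y_n + z·[21/25·y_n + 4/25·y_{n+1}] ⇒ (1 − 4/25z)y_{n+1} = (1 + 21/25z)y_n
  so R(z) = (1 + 21/25z)/(1 − 4/25z).

Solve |R(x)|<1 on ℝ⁻.
x=-1.4: |R|=0.1438
R=−1: 1+21/25x = −1+4/25x ⇒ -17/25x=2 ⇒ x=2/(-17/25)=-2.9412
Confirm numerically:
  x=-2.024: |R|=0.52889 <1
  x=-1.831: |R|=0.41613 <1
  x=-1.508: |R|=0.21487 <1
  x=-1.239: |R|=0.03402 <1
  x=-3.141: |R|=1.09043 >1
  x=-3.079: |R|=1.06279 >1
Interval (-2.9412, 0).

(-2.9412,0); λ=-8 ⇒ h* = (50/17)/8 = 0.3676.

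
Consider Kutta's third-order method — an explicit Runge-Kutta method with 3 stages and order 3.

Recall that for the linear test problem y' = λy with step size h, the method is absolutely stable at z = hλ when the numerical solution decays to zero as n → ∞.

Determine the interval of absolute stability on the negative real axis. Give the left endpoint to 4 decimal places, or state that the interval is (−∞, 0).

With y'=λy (z=hλ):
  order 3, 3-stage ⇒ R(z)=1+z+z^2/2+z^3/6
  (e.g. R(-0.59)=0.54982, |R|=0.54982)

Need |R(x)|<1, x<0.
x=-0.59: |R|=0.5498
|R(-2.41)|=0.8389 |R(-0.79)|=0.4399 |R(-0.63)|=0.5268
Bisect:
  x_lo=-3.0391 |R|=2.0992  x_hi=-0.3351 |R|=0.7148
  mid=-1.68708 |R|=0.06427 →hi
  mid=-2.36307 |R|=0.77029 →hi
  mid=-2.70107 |R|=1.33758 →lo
  mid=-2.53207 |R|=1.03206 →lo
  mid=-2.44757 |R|=0.89601 →hi
  mid=-2.48982 |R|=0.96270 →hi
  mid=-2.51095 |R|=0.99704 →hi
  mid=-2.52151 |R|=1.01447 →lo
  mid=-2.51623 |R|=1.00573 →lo
  ...
  [-2.51276,-2.51260] ⇒ x*=-2.5127
So |R|<1 on (-2.5127, 0).

(-2.5127, 0).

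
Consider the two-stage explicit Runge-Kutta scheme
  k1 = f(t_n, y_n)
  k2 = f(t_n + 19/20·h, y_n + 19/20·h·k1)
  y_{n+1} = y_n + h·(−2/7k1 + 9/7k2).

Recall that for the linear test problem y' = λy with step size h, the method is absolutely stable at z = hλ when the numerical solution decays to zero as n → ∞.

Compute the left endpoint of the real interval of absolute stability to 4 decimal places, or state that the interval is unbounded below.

Set f=λy, z=hλ:
  k1=λy_n ⇒ h·k1=z·y_n;  k2=λ(1+19/20z)y_n ⇒ h·k2=z(1+19/20z)y_n
  y_{n+1}/y_n = 1 − 2/7z + 9/7z(1+19/20z) = 1 + z + 171/140z²
  so R(z) = 1 + z + 171/140z².

Boundary: |R(x)|=1, x<0.
x=-1.69: |R|=2.7985
R=1: x+171/140x²=0 ⇒ x=−140/171=-0.8187; min R=1−1/(4·171/140)=0.7953>−1
Confirm numerically:
  x=-0.530: |R|=0.81310 <1
  x=-0.462: |R|=0.79871 <1
  x=-0.368: |R|=0.79741 <1
  x=-1.046: |R|=1.29038 >1
  x=-0.843: |R|=1.02501 >1
Interval (-0.8187, 0).

left endpoint -0.8187.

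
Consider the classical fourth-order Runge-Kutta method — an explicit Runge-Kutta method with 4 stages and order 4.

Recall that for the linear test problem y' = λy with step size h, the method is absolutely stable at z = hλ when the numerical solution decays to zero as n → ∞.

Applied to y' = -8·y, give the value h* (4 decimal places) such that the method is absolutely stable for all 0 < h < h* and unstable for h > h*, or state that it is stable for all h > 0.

Test eqn y'=λy, z=hλ:
  order 4, 4-stage ⇒ R(z)=1+z+z^2/2+z^3/6+z^4/24
  (e.g. R(-0.99)=0.37836, |R|=0.37836)

Boundary: |R(x)|=1, x<0.
x=-0.99: |R|=0.3784
|R(-1.21)|=0.3161 |R(-1.04)|=0.3621 |R(-0.83)|=0.4389
Bisect:
  x_lo=-3.5579 |R|=2.9417  x_hi=-0.0599 |R|=0.9419
  mid=-1.80888 |R|=0.28678 →hi
  mid=-2.68338 |R|=0.85691 →hi
  mid=-3.12062 |R|=1.63503 →lo
  mid=-2.90200 |R|=1.19070 →lo
  mid=-2.79269 |R|=1.01121 →lo
  mid=-2.73803 |R|=0.93105 →hi
  mid=-2.76536 |R|=0.97036 →hi
  mid=-2.77903 |R|=0.99059 →hi
  mid=-2.78586 |R|=1.00085 →lo
  ...
  [-2.78543,-2.78522] ⇒ x*=-2.7853
Interval (-2.7853, 0).

(-2.7853,0); λ=-8 ⇒ h* = 0.3482.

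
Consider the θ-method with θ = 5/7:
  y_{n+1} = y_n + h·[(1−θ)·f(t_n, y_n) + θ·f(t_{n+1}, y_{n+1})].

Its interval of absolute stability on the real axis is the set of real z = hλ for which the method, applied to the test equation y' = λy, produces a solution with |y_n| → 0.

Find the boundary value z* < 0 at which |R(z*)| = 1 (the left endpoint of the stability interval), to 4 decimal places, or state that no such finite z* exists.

(−∞, 0) — no finite endpoint.

On y'=λy, z=hλ:
  y_{n+1} = y_n + z·[2/7·y_n + 5/7·y_{n+1}] ⇒ (1 − 5/7z)y_{n+1} = (1 + 2/7z)y_n
  so R(z) = (1 + 2/7z)/(1 − 5/7z).

Find x<0 with |R(x)|<1.
x=-0.96: |R|=0.4305
x=-2: |R|=0.1765
x=-10: |R|=0.2281
x=-100: |R|=0.3807
θ=5/7≥1/2 ⇒ |1+2/7x|<|1−5/7x| ∀x<0 ⇒ unbounded interval.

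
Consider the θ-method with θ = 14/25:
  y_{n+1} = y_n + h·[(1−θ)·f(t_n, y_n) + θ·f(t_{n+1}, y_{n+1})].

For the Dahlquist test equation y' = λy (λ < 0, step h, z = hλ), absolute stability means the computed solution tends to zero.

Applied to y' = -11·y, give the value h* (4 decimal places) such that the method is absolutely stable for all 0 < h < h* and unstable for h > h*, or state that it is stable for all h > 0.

On y'=λy, z=hλ:
  y_{n+1} = y_n + z·[11/25·y_n + 14/25·y_{n+1}] ⇒ (1 − 14/25z)y_{n+1} = (1 + 11/25z)y_n
  R(z) = (1 + 11/25z)/(1 − 14/25z).

Find x<0 with |R(x)|<1.
x=-0.96: |R|=0.3757
x=-2: |R|=0.0566
x=-10: |R|=0.5152
x=-100: |R|=0.7544
θ=14/25≥1/2 ⇒ |1+11/25x|<|1−14/25x| ∀x<0 ⇒ unbounded interval.

unbounded; (−∞, 0). Any h>0 works for λ=-11.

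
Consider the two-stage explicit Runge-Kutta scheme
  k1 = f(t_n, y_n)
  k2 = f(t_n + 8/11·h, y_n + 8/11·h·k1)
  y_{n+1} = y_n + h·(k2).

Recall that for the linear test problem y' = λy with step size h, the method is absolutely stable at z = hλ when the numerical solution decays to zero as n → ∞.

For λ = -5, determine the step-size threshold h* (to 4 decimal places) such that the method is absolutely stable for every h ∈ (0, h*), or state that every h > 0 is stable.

Test eqn y'=λy, z=hλ:
  k1=λy_n ⇒ h·k1=z·y_n;  k2=λ(1+8/11z)y_n ⇒ h·k2=z(1+8/11z)y_n
  y_{n+1}/y_n = 1 + z(1+8/11z) = 1 + z + 8/11z²
  Hence R(z) = 1 + z + 8/11z².

Boundary: |R(x)|=1, x<0.
x=-1: |R|=0.7273
R=1: x+8/11x²=0 ⇒ x=−11/8=-1.3750; min R=1−1/(4·8/11)=0.6562>−1
Confirm numerically:
  x=-1.308: |R|=0.93626 <1
  x=-0.902: |R|=0.68971 <1
  x=-0.715: |R|=0.65680 <1
  x=-0.605: |R|=0.66120 <1
  x=-1.907: |R|=1.73784 >1
  x=-1.786: |R|=1.53385 >1
  x=-1.671: |R|=1.35972 >1
Interval (-1.3750, 0).

(-1.3750,0); λ=-5 ⇒ h* = (11/8)/5 = 0.2750.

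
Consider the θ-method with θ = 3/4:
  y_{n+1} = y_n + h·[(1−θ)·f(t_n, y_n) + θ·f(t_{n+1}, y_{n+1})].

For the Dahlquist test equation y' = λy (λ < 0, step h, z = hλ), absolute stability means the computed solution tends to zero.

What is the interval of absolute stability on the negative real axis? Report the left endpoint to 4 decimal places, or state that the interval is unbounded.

Test eqn y'=λy, z=hλ:
  y_{n+1} = y_n + z·[1/4·y_n + 3/4·y_{n+1}] ⇒ (1 − 3/4z)y_{n+1} = (1 + 1/4z)y_n
  ⇒ R(z) = (1 + 1/4z)/(1 − 3/4z).

Need |R(x)|<1, x<0.
x=-1.61: |R|=0.2707
x=-2: |R|=0.2000
x=-10: |R|=0.1765
x=-100: |R|=0.3158
θ=3/4≥1/2 ⇒ |1+1/4x|<|1−3/4x| ∀x<0 ⇒ stable on all of ℝ⁻.

(−∞, 0) — no finite endpoint.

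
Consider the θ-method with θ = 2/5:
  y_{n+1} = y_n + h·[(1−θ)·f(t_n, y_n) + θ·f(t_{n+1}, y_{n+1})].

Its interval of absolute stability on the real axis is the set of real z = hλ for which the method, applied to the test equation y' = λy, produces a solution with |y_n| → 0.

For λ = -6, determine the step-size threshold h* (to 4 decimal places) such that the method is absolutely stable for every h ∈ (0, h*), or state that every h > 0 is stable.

(-10.0000,0); λ=-6 ⇒ h* = (10)/6 = 1.6667.

On y'=λy, z=hλ:
  y_{n+1} = y_n + z·[3/5·y_n + 2/5·y_{n+1}] ⇒ (1 − 2/5z)y_{n+1} = (1 + 3/5z)y_n
  R(z) = (1 + 3/5z)/(1 − 2/5z).

Find x<0 with |R(x)|<1.
x=-0.72: |R|=0.4410
R=−1: 1+3/5x = −1+2/5x ⇒ -1/5x=2 ⇒ x=2/(-1/5)=-10.0000
Confirm numerically:
  x=-9.967: |R|=0.99868 <1
  x=-8.352: |R|=0.92407 <1
  x=-4.300: |R|=0.58088 <1
  x=-10.501: |R|=1.01927 >1
  x=-10.205: |R|=1.00807 >1
Interval (-10.0000, 0).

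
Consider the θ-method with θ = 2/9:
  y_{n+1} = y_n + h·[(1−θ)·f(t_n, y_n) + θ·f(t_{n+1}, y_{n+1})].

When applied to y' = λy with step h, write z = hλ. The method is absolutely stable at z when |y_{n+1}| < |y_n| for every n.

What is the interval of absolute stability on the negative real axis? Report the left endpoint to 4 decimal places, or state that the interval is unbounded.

With y'=λy (z=hλ):
  y_{n+1} = y_n + z·[7/9·y_n + 2/9·y_{n+1}] ⇒ (1 − 2/9z)y_{n+1} = (1 + 7/9z)y_n
  so R(z) = (1 + 7/9z)/(1 − 2/9z).

Need |R(x)|<1, x<0.
x=-1.36: |R|=0.0444
R=−1: 1+7/9x = −1+2/9x ⇒ -5/9x=2 ⇒ x=2/(-5/9)=-3.6000
Confirm numerically:
  x=-3.426: |R|=0.94512 <1
  x=-3.331: |R|=0.91412 <1
  x=-2.937: |R|=0.77713 <1
  x=-2.396: |R|=0.56352 <1
  x=-4.154: |R|=1.16004 >1
  x=-4.115: |R|=1.14945 >1
So |R|<1 on (-3.6000, 0).

z∈(-3.6000,0).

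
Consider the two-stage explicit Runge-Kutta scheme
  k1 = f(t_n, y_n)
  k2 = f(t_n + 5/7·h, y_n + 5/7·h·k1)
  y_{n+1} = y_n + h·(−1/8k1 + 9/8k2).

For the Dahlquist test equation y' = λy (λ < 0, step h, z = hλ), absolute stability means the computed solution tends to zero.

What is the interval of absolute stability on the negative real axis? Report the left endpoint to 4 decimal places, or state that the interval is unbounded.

With y'=λy (z=hλ):
  k1=λy_n ⇒ h·k1=z·y_n;  k2=λ(1+5/7z)y_n ⇒ h·k2=z(1+5/7z)y_n
  y_{n+1}/y_n = 1 − 1/8z + 9/8z(1+5/7z) = 1 + z + 45/56z²
  so R(z) = 1 + z + 45/56z².

Need |R(x)|<1, x<0.
x=-1.17: |R|=0.9300
R=1: x+45/56x²=0 ⇒ x=−56/45=-1.2444; min R=1−1/(4·45/56)=0.6889>−1
Confirm numerically:
  x=-0.908: |R|=0.75452 <1
  x=-0.727: |R|=0.69771 <1
  x=-0.553: |R|=0.69274 <1
  x=-1.754: |R|=1.71820 >1
  x=-1.631: |R|=1.50663 >1
Stable set (-1.2444, 0).

z∈(-1.2444,0).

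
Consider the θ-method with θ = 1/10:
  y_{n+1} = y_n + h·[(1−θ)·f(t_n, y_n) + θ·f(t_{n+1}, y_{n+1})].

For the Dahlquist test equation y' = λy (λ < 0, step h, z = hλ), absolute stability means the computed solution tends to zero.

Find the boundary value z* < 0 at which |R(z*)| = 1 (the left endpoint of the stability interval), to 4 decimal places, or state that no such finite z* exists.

left endpoint -2.5000.

On y'=λy, z=hλ:
  y_{n+1} = y_n + z·[9/10·y_n + 1/10·y_{n+1}] ⇒ (1 − 1/10z)y_{n+1} = (1 + 9/10z)y_n
  ⇒ R(z) = (1 + 9/10z)/(1 − 1/10z).

Boundary: |R(x)|=1, x<0.
x=-1.2: |R|=0.0714
R=−1: 1+9/10x = −1+1/10x ⇒ -4/5x=2 ⇒ x=2/(-4/5)=-2.5000
Confirm numerically:
  x=-2.347: |R|=0.90087 <1
  x=-1.437: |R|=0.25645 <1
  x=-1.142: |R|=0.02495 <1
  x=-3.084: |R|=1.35708 >1
  x=-2.791: |R|=1.18200 >1
Stable set (-2.5000, 0).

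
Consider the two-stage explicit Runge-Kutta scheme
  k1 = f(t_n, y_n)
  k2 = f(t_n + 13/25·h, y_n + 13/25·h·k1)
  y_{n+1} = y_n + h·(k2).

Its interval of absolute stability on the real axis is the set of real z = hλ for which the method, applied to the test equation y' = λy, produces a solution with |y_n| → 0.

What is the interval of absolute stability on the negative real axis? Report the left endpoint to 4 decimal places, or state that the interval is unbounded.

Set f=λy, z=hλ:
  k1=λy_n ⇒ h·k1=z·y_n;  k2=λ(1+13/25z)y_n ⇒ h·k2=z(1+13/25z)y_n
  y_{n+1}/y_n = 1 + z(1+13/25z) = 1 + z + 13/25z²
  so R(z) = 1 + z + 13/25z².

Find x<0 with |R(x)|<1.
x=-1.41: |R|=0.6238
R=1: x+13/25x²=0 ⇒ x=−25/13=-1.9231; min R=1−1/(4·13/25)=0.5192>−1
Confirm numerically:
  x=-1.464: |R|=0.65051 <1
  x=-1.259: |R|=0.56524 <1
  x=-1.210: |R|=0.55133 <1
  x=-0.899: |R|=0.52126 <1
  x=-2.496: |R|=1.74361 >1
  x=-2.099: |R|=1.19202 >1
Stable set (-1.9231, 0).

(-1.9231, 0).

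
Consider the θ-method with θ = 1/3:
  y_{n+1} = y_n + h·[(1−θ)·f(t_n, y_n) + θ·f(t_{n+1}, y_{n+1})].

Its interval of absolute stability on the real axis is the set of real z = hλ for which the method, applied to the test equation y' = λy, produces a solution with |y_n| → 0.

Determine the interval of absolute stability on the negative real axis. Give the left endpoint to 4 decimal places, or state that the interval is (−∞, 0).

z∈(-6.0000,0).

On y'=λy, z=hλ:
  y_{n+1} = y_n + z·[2/3·y_n + 1/3·y_{n+1}] ⇒ (1 − 1/3z)y_{n+1} = (1 + 2/3z)y_n
  ⇒ R(z) = (1 + 2/3z)/(1 − 1/3z).

Boundary: |R(x)|=1, x<0.
x=-1.19: |R|=0.1480
R=−1: 1+2/3x = −1+1/3x ⇒ -1/3x=2 ⇒ x=2/(-1/3)=-6.0000
Confirm numerically:
  x=-5.686: |R|=0.96385 <1
  x=-5.070: |R|=0.88476 <1
  x=-3.115: |R|=0.52821 <1
  x=-6.474: |R|=1.05003 >1
  x=-6.441: |R|=1.04671 >1
  x=-6.372: |R|=1.03969 >1
Stable set (-6.0000, 0).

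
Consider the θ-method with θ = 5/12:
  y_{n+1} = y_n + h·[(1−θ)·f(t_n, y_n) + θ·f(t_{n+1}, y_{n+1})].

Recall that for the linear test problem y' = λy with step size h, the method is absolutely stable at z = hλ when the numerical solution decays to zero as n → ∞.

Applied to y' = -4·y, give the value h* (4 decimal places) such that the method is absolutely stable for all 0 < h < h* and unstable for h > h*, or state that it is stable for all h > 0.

On y'=λy, z=hλ:
  y_{n+1} = y_n + z·[7/12·y_n + 5/12·y_{n+1}] ⇒ (1 − 5/12z)y_{n+1} = (1 + 7/12z)y_n
  R(z) = (1 + 7/12z)/(1 − 5/12z).

Boundary: |R(x)|=1, x<0.
x=-1.02: |R|=0.2842
R=−1: 1+7/12x = −1+5/12x ⇒ -1/6x=2 ⇒ x=2/(-1/6)=-12.0000
Confirm numerically:
  x=-10.553: |R|=0.95532 <1
  x=-8.380: |R|=0.86568 <1
  x=-6.908: |R|=0.78118 <1
  x=-12.527: |R|=1.01412 >1
  x=-12.238: |R|=1.00650 >1
  x=-12.056: |R|=1.00155 >1
Interval (-12.0000, 0).

(-12.0000,0); λ=-4 ⇒ h* = (12)/4 = 3.0000.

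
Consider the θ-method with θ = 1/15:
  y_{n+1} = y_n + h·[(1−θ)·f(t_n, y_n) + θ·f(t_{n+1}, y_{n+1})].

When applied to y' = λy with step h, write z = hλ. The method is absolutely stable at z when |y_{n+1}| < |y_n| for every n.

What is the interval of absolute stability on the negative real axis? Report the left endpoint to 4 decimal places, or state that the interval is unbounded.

z∈(-2.3077,0).

Test eqn y'=λy, z=hλ:
  y_{n+1} = y_n + z·[14/15·y_n + 1/15·y_{n+1}] ⇒ (1 − 1/15z)y_{n+1} = (1 + 14/15z)y_n
  ⇒ R(z) = (1 + 14/15z)/(1 − 1/15z).

Need |R(x)|<1, x<0.
x=-1.49: |R|=0.3554
R=−1: 1+14/15x = −1+1/15x ⇒ -13/15x=2 ⇒ x=2/(-13/15)=-2.3077
Confirm numerically:
  x=-2.262: |R|=0.96559 <1
  x=-1.948: |R|=0.72410 <1
  x=-1.020: |R|=0.04494 <1
  x=-2.853: |R|=1.39708 >1
  x=-2.807: |R|=1.36452 >1
  x=-2.634: |R|=1.24056 >1
So |R|<1 on (-2.3077, 0).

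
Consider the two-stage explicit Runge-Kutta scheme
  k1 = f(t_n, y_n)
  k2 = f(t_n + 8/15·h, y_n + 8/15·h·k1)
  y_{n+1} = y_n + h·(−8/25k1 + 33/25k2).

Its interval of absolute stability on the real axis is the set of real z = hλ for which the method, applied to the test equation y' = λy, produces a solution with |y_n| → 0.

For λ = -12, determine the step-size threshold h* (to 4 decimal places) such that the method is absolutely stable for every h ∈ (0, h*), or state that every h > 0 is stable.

On y'=λy, z=hλ:
  k1=λy_n ⇒ h·k1=z·y_n;  k2=λ(1+8/15z)y_n ⇒ h·k2=z(1+8/15z)y_n
  y_{n+1}/y_n = 1 − 8/25z + 33/25z(1+8/15z) = 1 + z + 88/125z²
  so R(z) = 1 + z + 88/125z².

Find x<0 with |R(x)|<1.
x=-0.99: |R|=0.7000
R=1: x+88/125x²=0 ⇒ x=−125/88=-1.4205; min R=1−1/(4·88/125)=0.6449>−1
Confirm numerically:
  x=-0.958: |R|=0.68811 <1
  x=-0.822: |R|=0.65368 <1
  x=-0.747: |R|=0.64584 <1
  x=-0.587: |R|=0.65558 <1
  x=-2.016: |R|=1.84524 >1
  x=-1.998: |R|=1.81237 >1
  x=-1.808: |R|=1.49328 >1
Interval (-1.4205, 0).

(-1.4205,0); λ=-12 ⇒ h* = (125/88)/12 = 0.1184.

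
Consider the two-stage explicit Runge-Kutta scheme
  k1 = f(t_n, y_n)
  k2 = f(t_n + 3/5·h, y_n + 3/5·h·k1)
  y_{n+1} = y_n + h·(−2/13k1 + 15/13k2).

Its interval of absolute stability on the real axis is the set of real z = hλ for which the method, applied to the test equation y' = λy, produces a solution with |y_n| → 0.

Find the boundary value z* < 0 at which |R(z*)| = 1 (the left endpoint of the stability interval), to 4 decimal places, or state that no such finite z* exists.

Set f=λy, z=hλ:
  k1=λy_n ⇒ h·k1=z·y_n;  k2=λ(1+3/5z)y_n ⇒ h·k2=z(1+3/5z)y_n
  y_{n+1}/y_n = 1 − 2/13z + 15/13z(1+3/5z) = 1 + z + 9/13z²
  Hence R(z) = 1 + z + 9/13z².

Solve |R(x)|<1 on ℝ⁻.
x=-1.53: |R|=1.0906
R=1: x+9/13x²=0 ⇒ x=−13/9=-1.4444; min R=1−1/(4·9/13)=0.6389>−1
Confirm numerically:
  x=-1.402: |R|=0.95880 <1
  x=-1.305: |R|=0.87402 <1
  x=-1.079: |R|=0.72701 <1
  x=-1.019: |R|=0.69987 <1
  x=-1.853: |R|=1.52411 >1
  x=-1.545: |R|=1.10756 >1
Interval (-1.4444, 0).

left endpoint -1.4444.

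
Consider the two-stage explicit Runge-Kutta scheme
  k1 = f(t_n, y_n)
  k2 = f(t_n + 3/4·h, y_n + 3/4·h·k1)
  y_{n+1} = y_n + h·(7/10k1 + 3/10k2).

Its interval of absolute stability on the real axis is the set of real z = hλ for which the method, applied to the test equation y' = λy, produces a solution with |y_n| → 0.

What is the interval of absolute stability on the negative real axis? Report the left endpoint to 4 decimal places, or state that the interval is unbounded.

(-4.4444, 0).

On y'=λy, z=hλ:
  k1=λy_n ⇒ h·k1=z·y_n;  k2=λ(1+3/4z)y_n ⇒ h·k2=z(1+3/4z)y_n
  y_{n+1}/y_n = 1 + 7/10z + 3/10z(1+3/4z) = 1 + z + 9/40z²
  so R(z) = 1 + z + 9/40z².

Solve |R(x)|<1 on ℝ⁻.
x=-1.28: |R|=0.0886
R=1: x+9/40x²=0 ⇒ x=−40/9=-4.4444; min R=1−1/(4·9/40)=-0.1111>−1
Confirm numerically:
  x=-4.330: |R|=0.88850 <1
  x=-3.558: |R|=0.29036 <1
  x=-3.401: |R|=0.20153 <1
  x=-3.244: |R|=0.12380 <1
  x=-5.044: |R|=1.68044 >1
  x=-4.690: |R|=1.25912 >1
Interval (-4.4444, 0).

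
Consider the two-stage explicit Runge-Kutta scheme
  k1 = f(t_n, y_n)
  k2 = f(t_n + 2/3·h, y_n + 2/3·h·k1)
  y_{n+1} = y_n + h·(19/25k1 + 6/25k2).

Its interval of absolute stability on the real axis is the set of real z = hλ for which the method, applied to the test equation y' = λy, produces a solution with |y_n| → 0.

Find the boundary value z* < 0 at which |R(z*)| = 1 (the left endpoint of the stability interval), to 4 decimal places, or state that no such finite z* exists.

left endpoint -6.2500.

Test eqn y'=λy, z=hλ:
  k1=λy_n ⇒ h·k1=z·y_n;  k2=λ(1+2/3z)y_n ⇒ h·k2=z(1+2/3z)y_n
  y_{n+1}/y_n = 1 + 19/25z + 6/25z(1+2/3z) = 1 + z + 4/25z²
  R(z) = 1 + z + 4/25z².

Find x<0 with |R(x)|<1.
x=-1.51: |R|=0.1452
R=1: x+4/25x²=0 ⇒ x=−25/4=-6.2500; min R=1−1/(4·4/25)=-0.5625>−1
Confirm numerically:
  x=-6.184: |R|=0.93470 <1
  x=-5.155: |R|=0.09684 <1
  x=-5.110: |R|=0.06794 <1
  x=-3.790: |R|=0.49174 <1
  x=-6.630: |R|=1.40310 >1
  x=-6.563: |R|=1.32868 >1
  x=-6.324: |R|=1.07488 >1
So |R|<1 on (-6.2500, 0).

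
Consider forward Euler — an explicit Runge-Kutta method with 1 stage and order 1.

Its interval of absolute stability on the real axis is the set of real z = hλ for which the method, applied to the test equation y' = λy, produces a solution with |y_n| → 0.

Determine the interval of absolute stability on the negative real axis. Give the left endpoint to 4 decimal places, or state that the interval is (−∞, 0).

On y'=λy, z=hλ:
  order 1, 1-stage ⇒ R(z)=1+z
  (e.g. R(-0.95)=0.05000, |R|=0.05000)

Boundary: |R(x)|=1, x<0.
x=-0.95: |R|=0.0500
|R(-1.78)|=0.7800 |R(-1.71)|=0.7100 |R(-0.71)|=0.2900
Bisect:
  x_lo=-2.4758 |R|=1.4758  x_hi=-0.3897 |R|=0.6103
  mid=-1.43273 |R|=0.43273 →hi
  mid=-1.95427 |R|=0.95427 →hi
  mid=-2.21504 |R|=1.21504 →lo
  mid=-2.08465 |R|=1.08465 →lo
  mid=-2.01946 |R|=1.01946 →lo
  mid=-1.98686 |R|=0.98686 →hi
  mid=-2.00316 |R|=1.00316 →lo
  mid=-1.99501 |R|=0.99501 →hi
  ...
  [-2.00011,-1.99998] ⇒ x*=-2.0000
So |R|<1 on (-2.0000, 0).

(-2.0000, 0).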